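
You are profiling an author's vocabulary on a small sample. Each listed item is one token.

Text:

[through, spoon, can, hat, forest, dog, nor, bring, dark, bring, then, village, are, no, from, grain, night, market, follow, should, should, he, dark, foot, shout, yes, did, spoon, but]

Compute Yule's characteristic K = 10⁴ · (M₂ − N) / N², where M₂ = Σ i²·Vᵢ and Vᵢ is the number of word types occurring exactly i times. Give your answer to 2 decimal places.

Frequencies: spoon:2, bring:2, dark:2, should:2, through:1, can:1, hat:1, forest:1, dog:1, nor:1, then:1, village:1, are:1, no:1, from:1, grain:1, night:1, market:1, follow:1, he:1, … (5 more, each freq 1)
N = 29. Frequency spectrum: V_1=21, V_2=4
M₂ = 1²·21 + 2²·4 = 37
K = 10000 × (37 − 29) / 29² = 95.12

95.12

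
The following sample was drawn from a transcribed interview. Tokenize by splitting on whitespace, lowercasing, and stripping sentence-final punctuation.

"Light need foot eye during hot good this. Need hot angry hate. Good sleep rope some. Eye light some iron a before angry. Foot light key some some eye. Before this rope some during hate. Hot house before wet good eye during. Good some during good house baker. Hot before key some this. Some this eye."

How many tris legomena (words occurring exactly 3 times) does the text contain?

1

Frequencies: some:8, eye:5, good:5, during:4, hot:4, this:4, before:4, light:3, need:2, foot:2, angry:2, hate:2, rope:2, key:2, house:2, sleep:1, iron:1, a:1, wet:1, baker:1
Words with frequency 3: light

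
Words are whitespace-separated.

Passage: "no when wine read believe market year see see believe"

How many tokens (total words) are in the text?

10

Tokens: no, when, wine, read, believe, market, year, see, see, believe
N = 10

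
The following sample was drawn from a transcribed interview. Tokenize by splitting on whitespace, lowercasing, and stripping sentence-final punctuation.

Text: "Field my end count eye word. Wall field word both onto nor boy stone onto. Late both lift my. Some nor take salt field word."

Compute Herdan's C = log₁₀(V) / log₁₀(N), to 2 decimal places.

N = 25, V = 17.
log₁₀(V) = 1.230449, log₁₀(N) = 1.397940
C = 1.230449 / 1.397940 = 0.88

0.88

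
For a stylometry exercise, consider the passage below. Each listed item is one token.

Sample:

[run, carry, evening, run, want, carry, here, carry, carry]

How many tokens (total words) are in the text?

9

Tokens: run, carry, evening, run, want, carry, here, carry, carry
N = 9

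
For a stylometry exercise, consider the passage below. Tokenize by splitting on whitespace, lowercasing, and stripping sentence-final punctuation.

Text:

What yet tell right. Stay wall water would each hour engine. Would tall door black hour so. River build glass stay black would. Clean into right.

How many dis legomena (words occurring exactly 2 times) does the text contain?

Frequencies: would:3, right:2, stay:2, hour:2, black:2, what:1, yet:1, tell:1, wall:1, water:1, each:1, engine:1, tall:1, door:1, so:1, river:1, build:1, glass:1, clean:1, into:1
Words with frequency 2: black, hour, right, stay

4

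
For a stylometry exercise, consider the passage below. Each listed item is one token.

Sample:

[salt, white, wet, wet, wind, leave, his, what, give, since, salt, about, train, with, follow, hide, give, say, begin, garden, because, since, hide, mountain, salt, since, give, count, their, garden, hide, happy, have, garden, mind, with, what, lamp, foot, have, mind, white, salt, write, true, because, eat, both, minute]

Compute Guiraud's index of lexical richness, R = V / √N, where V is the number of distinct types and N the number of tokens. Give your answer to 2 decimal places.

N = 49, V = 31.
√N = 7.000000
R = 31 / 7.000000 = 4.43

4.43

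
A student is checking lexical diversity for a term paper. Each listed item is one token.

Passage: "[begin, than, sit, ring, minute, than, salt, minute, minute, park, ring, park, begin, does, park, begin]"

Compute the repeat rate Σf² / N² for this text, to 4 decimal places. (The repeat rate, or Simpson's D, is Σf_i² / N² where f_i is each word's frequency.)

Frequencies: begin:3, minute:3, park:3, than:2, ring:2, sit:1, salt:1, does:1
Σf² = 38; N² = 256
Repeat rate = 38 / 256 = 0.1484

0.1484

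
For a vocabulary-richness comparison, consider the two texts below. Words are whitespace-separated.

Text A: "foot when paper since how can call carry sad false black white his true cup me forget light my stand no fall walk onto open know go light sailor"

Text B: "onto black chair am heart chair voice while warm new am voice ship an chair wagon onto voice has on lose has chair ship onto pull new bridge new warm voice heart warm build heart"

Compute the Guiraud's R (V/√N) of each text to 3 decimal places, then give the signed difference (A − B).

2.156

A: V=28, N=29, R=5.199
B: V=18, N=35, R=3.043
Difference = 5.199 − 3.043 = 2.156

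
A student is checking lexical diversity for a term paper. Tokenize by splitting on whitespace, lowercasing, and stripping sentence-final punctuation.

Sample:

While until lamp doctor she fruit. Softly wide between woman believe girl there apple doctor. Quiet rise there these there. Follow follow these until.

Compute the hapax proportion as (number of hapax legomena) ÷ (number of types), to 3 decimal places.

0.722

Frequencies: there:3, until:2, doctor:2, these:2, follow:2, while:1, lamp:1, she:1, fruit:1, softly:1, wide:1, between:1, woman:1, believe:1, girl:1, apple:1, quiet:1, rise:1
Hapax count = 13; type count = 18.
Ratio = 13 / 18 = 0.722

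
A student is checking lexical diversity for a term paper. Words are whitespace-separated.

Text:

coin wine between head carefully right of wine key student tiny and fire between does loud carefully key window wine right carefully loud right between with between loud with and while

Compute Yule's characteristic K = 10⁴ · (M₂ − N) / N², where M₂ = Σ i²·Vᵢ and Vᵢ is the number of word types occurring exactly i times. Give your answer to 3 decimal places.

Frequencies: between:4, wine:3, carefully:3, right:3, loud:3, key:2, and:2, with:2, coin:1, head:1, of:1, student:1, tiny:1, fire:1, does:1, window:1, while:1
N = 31. Frequency spectrum: V_1=9, V_2=3, V_3=4, V_4=1
M₂ = 1²·9 + 2²·3 + 3²·4 + 4²·1 = 73
K = 10000 × (73 − 31) / 31² = 437.045

437.045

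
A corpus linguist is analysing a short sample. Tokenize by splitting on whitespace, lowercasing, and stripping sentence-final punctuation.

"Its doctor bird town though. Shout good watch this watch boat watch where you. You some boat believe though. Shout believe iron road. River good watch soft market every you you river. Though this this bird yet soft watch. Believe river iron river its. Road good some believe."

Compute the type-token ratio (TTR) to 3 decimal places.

N = 48 tokens, V = 21 types.
TTR = V / N = 21 / 48 = 0.438

0.438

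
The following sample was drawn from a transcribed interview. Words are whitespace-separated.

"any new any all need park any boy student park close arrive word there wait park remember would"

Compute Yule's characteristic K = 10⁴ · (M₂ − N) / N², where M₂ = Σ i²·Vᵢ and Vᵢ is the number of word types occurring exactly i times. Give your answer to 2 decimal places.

370.37

Frequencies: any:3, park:3, new:1, all:1, need:1, boy:1, student:1, close:1, arrive:1, word:1, there:1, wait:1, remember:1, would:1
N = 18. Frequency spectrum: V_1=12, V_3=2
M₂ = 1²·12 + 3²·2 = 30
K = 10000 × (30 − 18) / 18² = 370.37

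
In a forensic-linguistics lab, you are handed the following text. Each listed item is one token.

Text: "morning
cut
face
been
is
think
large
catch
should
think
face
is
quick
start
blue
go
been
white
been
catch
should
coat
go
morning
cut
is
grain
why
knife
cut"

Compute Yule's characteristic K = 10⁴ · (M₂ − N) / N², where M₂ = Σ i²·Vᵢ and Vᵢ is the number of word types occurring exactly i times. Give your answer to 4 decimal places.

Frequencies: cut:3, been:3, is:3, morning:2, face:2, think:2, catch:2, should:2, go:2, large:1, quick:1, start:1, blue:1, white:1, coat:1, grain:1, why:1, knife:1
N = 30. Frequency spectrum: V_1=9, V_2=6, V_3=3
M₂ = 1²·9 + 2²·6 + 3²·3 = 60
K = 10000 × (60 − 30) / 30² = 333.3333

333.3333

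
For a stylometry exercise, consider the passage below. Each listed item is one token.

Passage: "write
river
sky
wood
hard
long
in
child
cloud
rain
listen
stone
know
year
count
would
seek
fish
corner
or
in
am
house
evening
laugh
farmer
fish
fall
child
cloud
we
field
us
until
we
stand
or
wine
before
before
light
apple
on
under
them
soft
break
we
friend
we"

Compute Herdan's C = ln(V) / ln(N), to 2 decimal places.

N = 50, V = 41.
ln(V) = 3.713572, ln(N) = 3.912023
C = 3.713572 / 3.912023 = 0.95

0.95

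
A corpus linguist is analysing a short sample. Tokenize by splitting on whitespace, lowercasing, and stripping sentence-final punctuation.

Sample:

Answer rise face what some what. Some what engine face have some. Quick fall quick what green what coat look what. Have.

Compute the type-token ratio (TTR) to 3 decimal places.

0.545

N = 22 tokens, V = 12 types.
TTR = V / N = 12 / 22 = 0.545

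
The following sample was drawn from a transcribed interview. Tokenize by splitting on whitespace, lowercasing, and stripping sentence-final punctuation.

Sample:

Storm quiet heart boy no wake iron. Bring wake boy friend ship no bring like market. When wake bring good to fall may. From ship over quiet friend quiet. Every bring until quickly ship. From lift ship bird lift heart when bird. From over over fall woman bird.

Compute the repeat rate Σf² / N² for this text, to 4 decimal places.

0.0503

Frequencies: bring:4, ship:4, quiet:3, wake:3, from:3, over:3, bird:3, heart:2, boy:2, no:2, friend:2, when:2, fall:2, lift:2, storm:1, iron:1, like:1, market:1, good:1, to:1, … (5 more, each freq 1)
Σf² = 116; N² = 2304
Repeat rate = 116 / 2304 = 0.0503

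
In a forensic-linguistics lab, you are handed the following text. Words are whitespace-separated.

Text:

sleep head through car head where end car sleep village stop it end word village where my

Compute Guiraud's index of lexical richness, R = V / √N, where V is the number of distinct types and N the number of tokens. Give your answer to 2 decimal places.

2.67

N = 17, V = 11.
√N = 4.123106
R = 11 / 4.123106 = 2.67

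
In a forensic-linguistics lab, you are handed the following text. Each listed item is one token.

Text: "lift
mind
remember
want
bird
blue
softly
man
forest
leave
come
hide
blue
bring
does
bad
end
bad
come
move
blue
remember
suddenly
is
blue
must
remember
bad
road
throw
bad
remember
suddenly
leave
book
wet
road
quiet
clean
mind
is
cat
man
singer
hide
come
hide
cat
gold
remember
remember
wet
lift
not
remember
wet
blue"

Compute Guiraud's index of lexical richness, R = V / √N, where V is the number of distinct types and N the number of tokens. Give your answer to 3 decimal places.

3.974

N = 57, V = 30.
√N = 7.549834
R = 30 / 7.549834 = 3.974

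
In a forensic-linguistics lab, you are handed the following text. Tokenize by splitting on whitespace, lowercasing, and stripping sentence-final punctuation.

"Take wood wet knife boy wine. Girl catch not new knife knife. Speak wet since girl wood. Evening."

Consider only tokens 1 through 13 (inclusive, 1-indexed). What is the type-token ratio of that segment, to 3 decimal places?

0.846

Segment tokens 1–13: take, wood, wet, knife, boy, wine, girl, catch, not, new, knife, knife, speak
Segment N = 13, segment V = 11.
TTR = 11 / 13 = 0.846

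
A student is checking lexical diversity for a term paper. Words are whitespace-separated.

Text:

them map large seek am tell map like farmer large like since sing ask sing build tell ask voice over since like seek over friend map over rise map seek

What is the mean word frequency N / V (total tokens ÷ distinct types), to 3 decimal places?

1.875

N = 30 tokens, V = 16 types.
Mean frequency = N / V = 30 / 16 = 1.875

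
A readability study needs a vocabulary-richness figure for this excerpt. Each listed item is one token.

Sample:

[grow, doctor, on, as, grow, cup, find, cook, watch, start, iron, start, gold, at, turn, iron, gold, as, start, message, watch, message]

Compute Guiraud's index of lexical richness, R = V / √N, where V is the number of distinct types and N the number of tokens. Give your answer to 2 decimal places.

N = 22, V = 14.
√N = 4.690416
R = 14 / 4.690416 = 2.98

2.98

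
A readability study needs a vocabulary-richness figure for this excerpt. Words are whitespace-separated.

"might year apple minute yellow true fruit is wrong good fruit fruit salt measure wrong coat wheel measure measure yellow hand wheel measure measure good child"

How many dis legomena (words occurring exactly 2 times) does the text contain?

Frequencies: measure:5, fruit:3, yellow:2, wrong:2, good:2, wheel:2, might:1, year:1, apple:1, minute:1, true:1, is:1, salt:1, coat:1, hand:1, child:1
Words with frequency 2: good, wheel, wrong, yellow

4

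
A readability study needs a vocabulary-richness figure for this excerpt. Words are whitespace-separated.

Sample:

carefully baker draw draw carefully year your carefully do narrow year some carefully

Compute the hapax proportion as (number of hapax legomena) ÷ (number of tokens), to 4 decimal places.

Frequencies: carefully:4, draw:2, year:2, baker:1, your:1, do:1, narrow:1, some:1
Hapax count = 5; token count = 13.
Ratio = 5 / 13 = 0.3846

0.3846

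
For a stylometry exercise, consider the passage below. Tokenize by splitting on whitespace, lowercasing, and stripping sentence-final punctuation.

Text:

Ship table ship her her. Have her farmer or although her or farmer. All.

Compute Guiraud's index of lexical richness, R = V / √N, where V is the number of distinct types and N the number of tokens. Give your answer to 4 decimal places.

2.1381

N = 14, V = 8.
√N = 3.741657
R = 8 / 3.741657 = 2.1381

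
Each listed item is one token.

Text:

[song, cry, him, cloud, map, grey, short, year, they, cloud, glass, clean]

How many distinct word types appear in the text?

11

Distinct types: {clean, cloud, cry, glass, grey, him, map, short, song, they, year}
V = 11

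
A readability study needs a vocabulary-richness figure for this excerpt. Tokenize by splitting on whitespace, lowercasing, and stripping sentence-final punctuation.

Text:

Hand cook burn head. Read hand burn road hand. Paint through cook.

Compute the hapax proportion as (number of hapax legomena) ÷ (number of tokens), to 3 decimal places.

0.417

Frequencies: hand:3, cook:2, burn:2, head:1, read:1, road:1, paint:1, through:1
Hapax count = 5; token count = 12.
Ratio = 5 / 12 = 0.417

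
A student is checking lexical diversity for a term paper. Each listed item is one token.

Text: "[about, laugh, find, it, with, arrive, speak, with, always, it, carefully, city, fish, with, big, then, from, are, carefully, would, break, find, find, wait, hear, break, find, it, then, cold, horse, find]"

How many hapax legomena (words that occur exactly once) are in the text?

Frequencies: find:5, it:3, with:3, carefully:2, then:2, break:2, about:1, laugh:1, arrive:1, speak:1, always:1, city:1, fish:1, big:1, from:1, are:1, would:1, wait:1, hear:1, cold:1, … (1 more, each freq 1)
Hapax (freq=1): about, always, are, arrive, big, city, cold, fish, from, hear, horse, laugh, speak, wait, would

15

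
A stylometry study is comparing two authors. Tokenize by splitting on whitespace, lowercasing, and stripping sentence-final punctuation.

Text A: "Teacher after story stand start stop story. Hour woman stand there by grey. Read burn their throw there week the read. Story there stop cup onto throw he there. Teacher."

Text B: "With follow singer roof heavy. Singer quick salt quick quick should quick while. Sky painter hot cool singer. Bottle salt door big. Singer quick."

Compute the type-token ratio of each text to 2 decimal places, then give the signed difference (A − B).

TTR(A) = 20/30 = 0.67
TTR(B) = 16/24 = 0.67
Difference = 0.67 − 0.67 = 0.00

0.00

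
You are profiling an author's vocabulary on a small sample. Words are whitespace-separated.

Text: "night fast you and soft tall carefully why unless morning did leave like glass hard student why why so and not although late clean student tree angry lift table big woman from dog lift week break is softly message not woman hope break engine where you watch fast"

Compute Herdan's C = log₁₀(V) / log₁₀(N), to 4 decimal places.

N = 48, V = 38.
log₁₀(V) = 1.579784, log₁₀(N) = 1.681241
C = 1.579784 / 1.681241 = 0.9397

0.9397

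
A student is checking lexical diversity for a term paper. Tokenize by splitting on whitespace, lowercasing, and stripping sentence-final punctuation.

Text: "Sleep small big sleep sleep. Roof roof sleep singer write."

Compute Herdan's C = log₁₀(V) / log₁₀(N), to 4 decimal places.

N = 10, V = 6.
log₁₀(V) = 0.778151, log₁₀(N) = 1.000000
C = 0.778151 / 1.000000 = 0.7782

0.7782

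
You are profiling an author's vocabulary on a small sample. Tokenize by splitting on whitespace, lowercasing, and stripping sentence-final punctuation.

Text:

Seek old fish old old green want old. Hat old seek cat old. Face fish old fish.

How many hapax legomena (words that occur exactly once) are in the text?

Frequencies: old:7, fish:3, seek:2, green:1, want:1, hat:1, cat:1, face:1
Hapax (freq=1): cat, face, green, hat, want

5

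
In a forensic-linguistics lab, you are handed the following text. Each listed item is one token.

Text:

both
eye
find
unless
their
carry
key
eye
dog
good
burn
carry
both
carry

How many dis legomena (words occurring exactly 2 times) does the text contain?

2

Frequencies: carry:3, both:2, eye:2, find:1, unless:1, their:1, key:1, dog:1, good:1, burn:1
Words with frequency 2: both, eye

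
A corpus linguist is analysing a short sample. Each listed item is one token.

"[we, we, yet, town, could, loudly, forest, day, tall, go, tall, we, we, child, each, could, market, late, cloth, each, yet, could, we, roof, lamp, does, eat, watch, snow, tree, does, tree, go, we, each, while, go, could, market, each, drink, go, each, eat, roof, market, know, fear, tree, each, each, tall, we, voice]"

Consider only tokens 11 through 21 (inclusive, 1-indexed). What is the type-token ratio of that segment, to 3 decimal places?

0.818

Segment tokens 11–21: tall, we, we, child, each, could, market, late, cloth, each, yet
Segment N = 11, segment V = 9.
TTR = 9 / 11 = 0.818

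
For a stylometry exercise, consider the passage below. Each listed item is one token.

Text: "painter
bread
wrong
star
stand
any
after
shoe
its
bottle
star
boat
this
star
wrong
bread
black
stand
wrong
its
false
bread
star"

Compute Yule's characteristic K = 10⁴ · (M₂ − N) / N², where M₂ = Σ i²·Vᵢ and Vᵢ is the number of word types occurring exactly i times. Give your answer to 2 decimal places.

Frequencies: star:4, bread:3, wrong:3, stand:2, its:2, painter:1, any:1, after:1, shoe:1, bottle:1, boat:1, this:1, black:1, false:1
N = 23. Frequency spectrum: V_1=9, V_2=2, V_3=2, V_4=1
M₂ = 1²·9 + 2²·2 + 3²·2 + 4²·1 = 51
K = 10000 × (51 − 23) / 23² = 529.30

529.30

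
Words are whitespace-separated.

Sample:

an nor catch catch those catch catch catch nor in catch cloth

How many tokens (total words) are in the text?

12

Tokens: an, nor, catch, catch, those, catch, catch, catch, nor, in, catch, cloth
N = 12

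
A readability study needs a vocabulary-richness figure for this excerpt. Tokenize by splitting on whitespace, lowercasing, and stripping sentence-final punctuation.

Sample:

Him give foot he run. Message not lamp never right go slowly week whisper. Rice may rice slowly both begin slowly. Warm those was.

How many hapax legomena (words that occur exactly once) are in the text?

Frequencies: slowly:3, rice:2, him:1, give:1, foot:1, he:1, run:1, message:1, not:1, lamp:1, never:1, right:1, go:1, week:1, whisper:1, may:1, both:1, begin:1, warm:1, those:1, … (1 more, each freq 1)
Hapax (freq=1): begin, both, foot, give, go, he, him, lamp, may, message, never, not, right, run, those, warm, was, week, whisper

19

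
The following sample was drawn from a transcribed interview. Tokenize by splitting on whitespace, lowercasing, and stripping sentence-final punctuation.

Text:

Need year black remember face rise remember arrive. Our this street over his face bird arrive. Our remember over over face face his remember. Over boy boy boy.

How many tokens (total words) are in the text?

Tokens: need, year, black, remember, face, rise, remember, arrive, our, this, street, over, his, face, bird, arrive, our, remember, over, over, face, face, his, remember, over, boy, boy, boy
N = 28

28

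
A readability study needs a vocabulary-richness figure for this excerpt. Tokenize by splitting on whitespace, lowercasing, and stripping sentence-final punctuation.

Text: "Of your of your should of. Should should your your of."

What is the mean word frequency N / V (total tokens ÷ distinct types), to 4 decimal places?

N = 11 tokens, V = 3 types.
Mean frequency = N / V = 11 / 3 = 3.6667

3.6667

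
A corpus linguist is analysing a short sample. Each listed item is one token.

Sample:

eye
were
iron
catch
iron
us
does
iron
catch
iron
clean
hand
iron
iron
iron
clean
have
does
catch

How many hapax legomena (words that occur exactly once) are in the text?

5

Frequencies: iron:7, catch:3, does:2, clean:2, eye:1, were:1, us:1, hand:1, have:1
Hapax (freq=1): eye, hand, have, us, were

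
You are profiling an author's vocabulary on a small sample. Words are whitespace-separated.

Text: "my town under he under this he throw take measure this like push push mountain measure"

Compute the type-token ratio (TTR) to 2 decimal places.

N = 16 tokens, V = 11 types.
TTR = V / N = 11 / 16 = 0.69

0.69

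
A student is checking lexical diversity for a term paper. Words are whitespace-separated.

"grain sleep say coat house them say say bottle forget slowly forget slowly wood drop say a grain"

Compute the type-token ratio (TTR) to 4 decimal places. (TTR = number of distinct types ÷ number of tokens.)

0.6667

N = 18 tokens, V = 12 types.
TTR = V / N = 12 / 18 = 0.6667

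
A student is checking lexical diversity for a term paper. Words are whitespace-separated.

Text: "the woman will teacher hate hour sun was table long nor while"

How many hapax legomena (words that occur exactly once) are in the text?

Frequencies: the:1, woman:1, will:1, teacher:1, hate:1, hour:1, sun:1, was:1, table:1, long:1, nor:1, while:1
Hapax (freq=1): hate, hour, long, nor, sun, table, teacher, the, was, while, will, woman

12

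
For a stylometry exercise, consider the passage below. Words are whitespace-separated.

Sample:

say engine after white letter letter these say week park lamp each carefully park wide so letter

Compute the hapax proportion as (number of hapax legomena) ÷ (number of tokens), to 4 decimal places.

Frequencies: letter:3, say:2, park:2, engine:1, after:1, white:1, these:1, week:1, lamp:1, each:1, carefully:1, wide:1, so:1
Hapax count = 10; token count = 17.
Ratio = 10 / 17 = 0.5882

0.5882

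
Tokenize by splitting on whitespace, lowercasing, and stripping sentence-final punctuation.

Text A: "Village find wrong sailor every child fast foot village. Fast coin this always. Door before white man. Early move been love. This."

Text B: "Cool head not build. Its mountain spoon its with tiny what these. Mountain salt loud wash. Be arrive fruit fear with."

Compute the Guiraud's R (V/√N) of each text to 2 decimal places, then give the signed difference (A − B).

A: V=19, N=22, R=4.05
B: V=18, N=21, R=3.93
Difference = 4.05 − 3.93 = 0.12

0.12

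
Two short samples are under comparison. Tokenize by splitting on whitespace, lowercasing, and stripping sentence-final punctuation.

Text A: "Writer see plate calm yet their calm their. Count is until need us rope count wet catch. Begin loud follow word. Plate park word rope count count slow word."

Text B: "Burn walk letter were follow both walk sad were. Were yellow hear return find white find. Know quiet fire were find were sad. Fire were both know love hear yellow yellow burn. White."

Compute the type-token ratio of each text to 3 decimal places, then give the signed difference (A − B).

TTR(A) = 20/29 = 0.690
TTR(B) = 16/33 = 0.485
Difference = 0.690 − 0.485 = 0.205

0.205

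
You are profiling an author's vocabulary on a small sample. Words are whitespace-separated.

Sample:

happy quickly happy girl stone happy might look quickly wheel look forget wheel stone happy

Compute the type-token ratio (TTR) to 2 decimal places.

0.53

N = 15 tokens, V = 8 types.
TTR = V / N = 8 / 15 = 0.53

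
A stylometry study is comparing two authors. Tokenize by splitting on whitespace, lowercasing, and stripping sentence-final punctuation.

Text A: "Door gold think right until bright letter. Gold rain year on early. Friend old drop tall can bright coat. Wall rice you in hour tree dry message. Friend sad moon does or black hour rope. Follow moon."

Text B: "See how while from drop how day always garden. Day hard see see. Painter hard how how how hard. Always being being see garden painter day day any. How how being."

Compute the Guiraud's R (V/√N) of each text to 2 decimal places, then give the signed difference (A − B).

3.10

A: V=32, N=37, R=5.26
B: V=12, N=31, R=2.16
Difference = 5.26 − 2.16 = 3.10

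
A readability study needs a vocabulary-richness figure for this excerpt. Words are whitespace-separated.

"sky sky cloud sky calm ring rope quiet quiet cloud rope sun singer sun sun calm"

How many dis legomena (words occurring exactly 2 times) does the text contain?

4

Frequencies: sky:3, sun:3, cloud:2, calm:2, rope:2, quiet:2, ring:1, singer:1
Words with frequency 2: calm, cloud, quiet, rope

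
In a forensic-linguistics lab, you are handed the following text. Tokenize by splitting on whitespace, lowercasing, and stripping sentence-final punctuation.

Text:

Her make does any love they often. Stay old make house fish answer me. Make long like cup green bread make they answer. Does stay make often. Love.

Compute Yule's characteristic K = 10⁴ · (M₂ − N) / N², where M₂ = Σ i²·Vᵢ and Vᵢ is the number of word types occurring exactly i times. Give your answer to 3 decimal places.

Frequencies: make:5, does:2, love:2, they:2, often:2, stay:2, answer:2, her:1, any:1, old:1, house:1, fish:1, me:1, long:1, like:1, cup:1, green:1, bread:1
N = 28. Frequency spectrum: V_1=11, V_2=6, V_5=1
M₂ = 1²·11 + 2²·6 + 5²·1 = 60
K = 10000 × (60 − 28) / 28² = 408.163

408.163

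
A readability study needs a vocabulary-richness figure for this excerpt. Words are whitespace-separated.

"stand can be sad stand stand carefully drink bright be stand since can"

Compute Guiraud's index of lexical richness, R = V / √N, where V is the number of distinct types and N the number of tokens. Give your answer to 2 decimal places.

N = 13, V = 8.
√N = 3.605551
R = 8 / 3.605551 = 2.22

2.22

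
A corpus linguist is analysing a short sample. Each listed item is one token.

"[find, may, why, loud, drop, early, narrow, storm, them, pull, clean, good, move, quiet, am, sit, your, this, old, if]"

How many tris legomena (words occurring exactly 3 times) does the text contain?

0

Frequencies: find:1, may:1, why:1, loud:1, drop:1, early:1, narrow:1, storm:1, them:1, pull:1, clean:1, good:1, move:1, quiet:1, am:1, sit:1, your:1, this:1, old:1, if:1
Words with frequency 3: (none)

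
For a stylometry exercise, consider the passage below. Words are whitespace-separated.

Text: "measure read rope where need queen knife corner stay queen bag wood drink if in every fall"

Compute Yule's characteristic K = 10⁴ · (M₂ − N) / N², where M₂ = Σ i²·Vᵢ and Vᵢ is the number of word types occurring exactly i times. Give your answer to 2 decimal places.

Frequencies: queen:2, measure:1, read:1, rope:1, where:1, need:1, knife:1, corner:1, stay:1, bag:1, wood:1, drink:1, if:1, in:1, every:1, fall:1
N = 17. Frequency spectrum: V_1=15, V_2=1
M₂ = 1²·15 + 2²·1 = 19
K = 10000 × (19 − 17) / 17² = 69.20

69.20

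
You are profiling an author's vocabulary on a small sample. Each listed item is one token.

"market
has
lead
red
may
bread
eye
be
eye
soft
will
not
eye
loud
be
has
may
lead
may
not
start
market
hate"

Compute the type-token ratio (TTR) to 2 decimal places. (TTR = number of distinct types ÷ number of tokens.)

N = 23 tokens, V = 14 types.
TTR = V / N = 14 / 23 = 0.61

0.61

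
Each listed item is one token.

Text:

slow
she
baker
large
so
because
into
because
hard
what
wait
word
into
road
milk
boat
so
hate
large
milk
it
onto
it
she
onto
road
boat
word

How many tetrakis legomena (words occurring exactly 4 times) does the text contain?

0

Frequencies: she:2, large:2, so:2, because:2, into:2, word:2, road:2, milk:2, boat:2, it:2, onto:2, slow:1, baker:1, hard:1, what:1, wait:1, hate:1
Words with frequency 4: (none)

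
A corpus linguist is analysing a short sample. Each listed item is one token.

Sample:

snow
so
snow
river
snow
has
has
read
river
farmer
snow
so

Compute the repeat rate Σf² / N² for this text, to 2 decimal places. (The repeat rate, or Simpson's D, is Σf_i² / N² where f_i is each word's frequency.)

Frequencies: snow:4, so:2, river:2, has:2, read:1, farmer:1
Σf² = 30; N² = 144
Repeat rate = 30 / 144 = 0.21

0.21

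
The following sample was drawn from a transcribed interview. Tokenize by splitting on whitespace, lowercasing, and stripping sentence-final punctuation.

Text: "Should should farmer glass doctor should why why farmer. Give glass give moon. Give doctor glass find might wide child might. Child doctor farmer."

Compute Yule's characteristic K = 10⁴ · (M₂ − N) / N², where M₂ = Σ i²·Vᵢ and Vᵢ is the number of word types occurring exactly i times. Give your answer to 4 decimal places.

625.0000

Frequencies: should:3, farmer:3, glass:3, doctor:3, give:3, why:2, might:2, child:2, moon:1, find:1, wide:1
N = 24. Frequency spectrum: V_1=3, V_2=3, V_3=5
M₂ = 1²·3 + 2²·3 + 3²·5 = 60
K = 10000 × (60 − 24) / 24² = 625.0000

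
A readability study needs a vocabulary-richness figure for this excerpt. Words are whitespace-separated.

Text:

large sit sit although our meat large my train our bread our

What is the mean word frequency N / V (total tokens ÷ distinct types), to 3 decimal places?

N = 12 tokens, V = 8 types.
Mean frequency = N / V = 12 / 8 = 1.500

1.500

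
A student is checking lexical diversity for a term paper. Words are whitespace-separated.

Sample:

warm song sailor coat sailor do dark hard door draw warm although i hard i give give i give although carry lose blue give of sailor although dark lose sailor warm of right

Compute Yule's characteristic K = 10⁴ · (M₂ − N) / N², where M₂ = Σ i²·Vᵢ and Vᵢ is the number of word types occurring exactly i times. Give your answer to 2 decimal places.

Frequencies: sailor:4, give:4, warm:3, although:3, i:3, dark:2, hard:2, lose:2, of:2, song:1, coat:1, do:1, door:1, draw:1, carry:1, blue:1, right:1
N = 33. Frequency spectrum: V_1=8, V_2=4, V_3=3, V_4=2
M₂ = 1²·8 + 2²·4 + 3²·3 + 4²·2 = 83
K = 10000 × (83 − 33) / 33² = 459.14

459.14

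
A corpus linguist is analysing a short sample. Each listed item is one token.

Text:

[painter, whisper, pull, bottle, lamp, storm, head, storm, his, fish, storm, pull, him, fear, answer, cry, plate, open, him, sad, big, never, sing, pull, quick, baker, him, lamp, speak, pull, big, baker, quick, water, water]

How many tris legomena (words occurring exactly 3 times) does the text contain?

Frequencies: pull:4, storm:3, him:3, lamp:2, big:2, quick:2, baker:2, water:2, painter:1, whisper:1, bottle:1, head:1, his:1, fish:1, fear:1, answer:1, cry:1, plate:1, open:1, sad:1, … (3 more, each freq 1)
Words with frequency 3: him, storm

2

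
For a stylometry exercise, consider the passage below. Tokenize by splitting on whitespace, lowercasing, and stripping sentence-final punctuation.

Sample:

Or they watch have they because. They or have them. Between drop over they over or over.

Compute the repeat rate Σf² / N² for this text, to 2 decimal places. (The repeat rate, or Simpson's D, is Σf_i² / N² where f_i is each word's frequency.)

0.15

Frequencies: they:4, or:3, over:3, have:2, watch:1, because:1, them:1, between:1, drop:1
Σf² = 43; N² = 289
Repeat rate = 43 / 289 = 0.15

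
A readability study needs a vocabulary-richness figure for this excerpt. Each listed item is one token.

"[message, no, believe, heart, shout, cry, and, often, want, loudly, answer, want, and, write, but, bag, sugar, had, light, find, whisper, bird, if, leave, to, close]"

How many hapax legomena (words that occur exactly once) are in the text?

Frequencies: and:2, want:2, message:1, no:1, believe:1, heart:1, shout:1, cry:1, often:1, loudly:1, answer:1, write:1, but:1, bag:1, sugar:1, had:1, light:1, find:1, whisper:1, bird:1, … (4 more, each freq 1)
Hapax (freq=1): answer, bag, believe, bird, but, close, cry, find, had, heart, if, leave, light, loudly, message, no, often, shout, sugar, to, whisper, write

22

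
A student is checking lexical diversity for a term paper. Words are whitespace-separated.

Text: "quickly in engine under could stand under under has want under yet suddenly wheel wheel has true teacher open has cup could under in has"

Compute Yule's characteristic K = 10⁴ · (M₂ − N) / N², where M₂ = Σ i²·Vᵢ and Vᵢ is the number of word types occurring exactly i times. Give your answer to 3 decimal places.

Frequencies: under:5, has:4, in:2, could:2, wheel:2, quickly:1, engine:1, stand:1, want:1, yet:1, suddenly:1, true:1, teacher:1, open:1, cup:1
N = 25. Frequency spectrum: V_1=10, V_2=3, V_4=1, V_5=1
M₂ = 1²·10 + 2²·3 + 4²·1 + 5²·1 = 63
K = 10000 × (63 − 25) / 25² = 608.000

608.000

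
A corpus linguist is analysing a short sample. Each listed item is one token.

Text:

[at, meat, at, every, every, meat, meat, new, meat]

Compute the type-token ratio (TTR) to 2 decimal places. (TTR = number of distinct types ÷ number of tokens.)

N = 9 tokens, V = 4 types.
TTR = V / N = 4 / 9 = 0.44

0.44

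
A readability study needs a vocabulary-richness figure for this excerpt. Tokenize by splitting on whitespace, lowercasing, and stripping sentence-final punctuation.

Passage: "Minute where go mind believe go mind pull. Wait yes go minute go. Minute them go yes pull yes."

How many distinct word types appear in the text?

Distinct types: {believe, go, mind, minute, pull, them, wait, where, yes}
V = 9

9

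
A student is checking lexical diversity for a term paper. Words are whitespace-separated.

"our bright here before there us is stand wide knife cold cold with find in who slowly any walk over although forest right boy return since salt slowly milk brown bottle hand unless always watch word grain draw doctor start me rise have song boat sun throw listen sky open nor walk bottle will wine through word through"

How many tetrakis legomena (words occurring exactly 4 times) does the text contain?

0

Frequencies: cold:2, slowly:2, walk:2, bottle:2, word:2, through:2, our:1, bright:1, here:1, before:1, there:1, us:1, is:1, stand:1, wide:1, knife:1, with:1, find:1, in:1, who:1, … (32 more, each freq 1)
Words with frequency 4: (none)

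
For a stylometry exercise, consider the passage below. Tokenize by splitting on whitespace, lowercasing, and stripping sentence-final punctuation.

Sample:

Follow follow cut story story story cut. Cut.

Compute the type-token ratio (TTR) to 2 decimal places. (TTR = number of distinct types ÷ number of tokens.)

0.38

N = 8 tokens, V = 3 types.
TTR = V / N = 3 / 8 = 0.38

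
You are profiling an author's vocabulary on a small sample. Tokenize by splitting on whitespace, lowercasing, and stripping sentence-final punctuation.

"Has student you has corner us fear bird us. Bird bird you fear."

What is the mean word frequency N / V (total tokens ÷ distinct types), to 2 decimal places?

1.86

N = 13 tokens, V = 7 types.
Mean frequency = N / V = 13 / 7 = 1.86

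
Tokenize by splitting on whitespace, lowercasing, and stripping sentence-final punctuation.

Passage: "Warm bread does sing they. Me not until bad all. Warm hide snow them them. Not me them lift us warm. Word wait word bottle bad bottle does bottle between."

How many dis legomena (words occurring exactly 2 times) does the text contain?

Frequencies: warm:3, them:3, bottle:3, does:2, me:2, not:2, bad:2, word:2, bread:1, sing:1, they:1, until:1, all:1, hide:1, snow:1, lift:1, us:1, wait:1, between:1
Words with frequency 2: bad, does, me, not, word

5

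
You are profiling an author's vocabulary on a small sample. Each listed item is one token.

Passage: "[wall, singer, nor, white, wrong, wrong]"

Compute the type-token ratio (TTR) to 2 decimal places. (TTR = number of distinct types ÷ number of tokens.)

0.83

N = 6 tokens, V = 5 types.
TTR = V / N = 5 / 6 = 0.83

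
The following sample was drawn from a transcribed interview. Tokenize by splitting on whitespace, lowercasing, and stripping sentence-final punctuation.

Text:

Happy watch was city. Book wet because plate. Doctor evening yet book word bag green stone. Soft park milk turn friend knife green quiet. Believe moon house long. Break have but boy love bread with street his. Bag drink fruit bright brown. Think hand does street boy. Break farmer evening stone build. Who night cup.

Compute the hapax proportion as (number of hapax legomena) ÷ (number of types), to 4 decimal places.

0.8298

Frequencies: book:2, evening:2, bag:2, green:2, stone:2, break:2, boy:2, street:2, happy:1, watch:1, was:1, city:1, wet:1, because:1, plate:1, doctor:1, yet:1, word:1, soft:1, park:1, … (27 more, each freq 1)
Hapax count = 39; type count = 47.
Ratio = 39 / 47 = 0.8298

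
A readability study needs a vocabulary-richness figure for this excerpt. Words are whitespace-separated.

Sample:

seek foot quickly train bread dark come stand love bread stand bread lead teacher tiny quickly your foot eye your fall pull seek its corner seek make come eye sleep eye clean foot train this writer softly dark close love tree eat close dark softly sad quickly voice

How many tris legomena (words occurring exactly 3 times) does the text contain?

Frequencies: seek:3, foot:3, quickly:3, bread:3, dark:3, eye:3, train:2, come:2, stand:2, love:2, your:2, softly:2, close:2, lead:1, teacher:1, tiny:1, fall:1, pull:1, its:1, corner:1, … (9 more, each freq 1)
Words with frequency 3: bread, dark, eye, foot, quickly, seek

6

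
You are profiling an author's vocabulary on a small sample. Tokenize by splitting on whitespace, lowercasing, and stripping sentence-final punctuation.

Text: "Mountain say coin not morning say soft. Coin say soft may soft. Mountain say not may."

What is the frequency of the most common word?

4

Frequencies: say:4, soft:3, mountain:2, coin:2, not:2, may:2, morning:1
Most common: 'say' with frequency 4.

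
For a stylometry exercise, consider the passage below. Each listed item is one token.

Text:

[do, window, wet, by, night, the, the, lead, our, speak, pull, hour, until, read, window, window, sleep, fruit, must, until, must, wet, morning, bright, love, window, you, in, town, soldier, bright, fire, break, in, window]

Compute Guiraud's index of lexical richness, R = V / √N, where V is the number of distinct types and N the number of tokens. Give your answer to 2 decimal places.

N = 35, V = 25.
√N = 5.916080
R = 25 / 5.916080 = 4.23

4.23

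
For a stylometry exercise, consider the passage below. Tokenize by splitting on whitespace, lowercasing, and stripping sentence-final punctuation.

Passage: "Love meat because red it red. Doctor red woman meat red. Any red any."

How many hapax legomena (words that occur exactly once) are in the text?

5

Frequencies: red:5, meat:2, any:2, love:1, because:1, it:1, doctor:1, woman:1
Hapax (freq=1): because, doctor, it, love, woman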